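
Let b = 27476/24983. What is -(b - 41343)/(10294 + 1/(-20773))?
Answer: 21455282807689/5342296291563 ≈ 4.0161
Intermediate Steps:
b = 27476/24983 (b = 27476*(1/24983) = 27476/24983 ≈ 1.0998)
-(b - 41343)/(10294 + 1/(-20773)) = -(27476/24983 - 41343)/(10294 + 1/(-20773)) = -(-1032844693)/(24983*(10294 - 1/20773)) = -(-1032844693)/(24983*213837261/20773) = -(-1032844693)*20773/(24983*213837261) = -1*(-21455282807689/5342296291563) = 21455282807689/5342296291563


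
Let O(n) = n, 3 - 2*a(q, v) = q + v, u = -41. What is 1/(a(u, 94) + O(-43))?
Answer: -1/68 ≈ -0.014706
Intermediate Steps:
a(q, v) = 3/2 - q/2 - v/2 (a(q, v) = 3/2 - (q + v)/2 = 3/2 + (-q/2 - v/2) = 3/2 - q/2 - v/2)
1/(a(u, 94) + O(-43)) = 1/((3/2 - ½*(-41) - ½*94) - 43) = 1/((3/2 + 41/2 - 47) - 43) = 1/(-25 - 43) = 1/(-68) = -1/68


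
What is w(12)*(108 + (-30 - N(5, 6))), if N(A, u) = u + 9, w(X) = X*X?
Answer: 9072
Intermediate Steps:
w(X) = X**2
N(A, u) = 9 + u
w(12)*(108 + (-30 - N(5, 6))) = 12**2*(108 + (-30 - (9 + 6))) = 144*(108 + (-30 - 1*15)) = 144*(108 + (-30 - 15)) = 144*(108 - 45) = 144*63 = 9072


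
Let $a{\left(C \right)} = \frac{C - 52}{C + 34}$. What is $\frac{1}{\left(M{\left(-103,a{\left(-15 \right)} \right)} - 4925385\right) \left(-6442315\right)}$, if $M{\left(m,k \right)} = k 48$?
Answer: $\frac{19}{602907470144265} \approx 3.1514 \cdot 10^{-14}$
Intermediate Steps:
$a{\left(C \right)} = \frac{-52 + C}{34 + C}$
$M{\left(m,k \right)} = 48 k$
$\frac{1}{\left(M{\left(-103,a{\left(-15 \right)} \right)} - 4925385\right) \left(-6442315\right)} = \frac{1}{\left(48 \frac{-52 - 15}{34 - 15} - 4925385\right) \left(-6442315\right)} = \frac{1}{48 \cdot \frac{1}{19} \left(-67\right) - 4925385} \left(- \frac{1}{6442315}\right) = \frac{1}{48 \left(- \frac{67}{19}\right) - 4925385} \left(- \frac{1}{6442315}\right) = \frac{1}{- \frac{3216}{19} - 4925385} \left(- \frac{1}{6442315}\right) = \frac{1}{- \frac{93585531}{19}} \left(- \frac{1}{6442315}\right) = \left(- \frac{19}{93585531}\right) \left(- \frac{1}{6442315}\right) = \frac{19}{602907470144265}$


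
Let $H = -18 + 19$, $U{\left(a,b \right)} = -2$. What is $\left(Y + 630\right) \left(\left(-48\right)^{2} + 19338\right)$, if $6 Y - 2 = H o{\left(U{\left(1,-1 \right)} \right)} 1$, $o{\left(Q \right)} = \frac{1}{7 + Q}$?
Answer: $\frac{68211977}{5} \approx 1.3642 \cdot 10^{7}$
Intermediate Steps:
$H = 1$
$Y = \frac{11}{30}$ ($Y = \frac{1}{3} + \frac{1 \frac{1}{7 - 2} \cdot 1}{6} = \frac{1}{3} + \frac{1 \cdot \frac{1}{5} \cdot 1}{6} = \frac{1}{3} + \frac{\frac{1}{5} \cdot 1}{6} = \frac{1}{3} + \frac{1}{6} \cdot \frac{1}{5} = \frac{1}{3} + \frac{1}{30} = \frac{11}{30} \approx 0.36667$)
$\left(Y + 630\right) \left(\left(-48\right)^{2} + 19338\right) = \left(\frac{11}{30} + 630\right) \left(\left(-48\right)^{2} + 19338\right) = \frac{18911 \left(2304 + 19338\right)}{30} = \frac{18911}{30} \cdot 21642 = \frac{68211977}{5}$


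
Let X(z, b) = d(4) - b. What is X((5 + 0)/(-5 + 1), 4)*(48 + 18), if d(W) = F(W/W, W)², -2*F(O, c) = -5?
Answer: 297/2 ≈ 148.50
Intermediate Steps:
F(O, c) = 5/2 (F(O, c) = -½*(-5) = 5/2)
d(W) = 25/4 (d(W) = (5/2)² = 25/4)
X(z, b) = 25/4 - b
X((5 + 0)/(-5 + 1), 4)*(48 + 18) = (25/4 - 1*4)*(48 + 18) = (25/4 - 4)*66 = (9/4)*66 = 297/2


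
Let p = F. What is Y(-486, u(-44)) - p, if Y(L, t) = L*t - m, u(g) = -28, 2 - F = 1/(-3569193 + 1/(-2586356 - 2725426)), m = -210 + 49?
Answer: 261005457235927227/18958775131927 ≈ 13767.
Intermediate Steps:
m = -161
F = 37917555575636/18958775131927 (F = 2 - 1/(-3569193 + 1/(-2586356 - 2725426)) = 2 - 1/(-3569193 + 1/(-5311782)) = 2 - 1/(-3569193 - 1/5311782) = 2 - 1/(-18958775131927/5311782) = 2 - 1*(-5311782/18958775131927) = 2 + 5311782/18958775131927 = 37917555575636/18958775131927 ≈ 2.0000)
p = 37917555575636/18958775131927 ≈ 2.0000
Y(L, t) = 161 + L*t (Y(L, t) = L*t - 1*(-161) = L*t + 161 = 161 + L*t)
Y(-486, u(-44)) - p = (161 - 486*(-28)) - 1*37917555575636/18958775131927 = (161 + 13608) - 37917555575636/18958775131927 = 13769 - 37917555575636/18958775131927 = 261005457235927227/18958775131927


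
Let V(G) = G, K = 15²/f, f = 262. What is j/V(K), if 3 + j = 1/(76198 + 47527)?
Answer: -97247588/27838125 ≈ -3.4933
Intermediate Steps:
K = 225/262 (K = 15²/262 = 225*(1/262) = 225/262 ≈ 0.85878)
j = -371174/123725 (j = -3 + 1/(76198 + 47527) = -3 + 1/123725 = -371174/123725 ≈ -3.0000)
j/V(K) = -371174/(123725*225/262) = -371174/123725*262/225 = -97247588/27838125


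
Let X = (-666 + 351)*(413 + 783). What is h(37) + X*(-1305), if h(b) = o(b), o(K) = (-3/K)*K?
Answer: 491645697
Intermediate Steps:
X = -376740 (X = -315*1196 = -376740)
o(K) = -3
h(b) = -3
h(37) + X*(-1305) = -3 - 376740*(-1305) = -3 + 491645700 = 491645697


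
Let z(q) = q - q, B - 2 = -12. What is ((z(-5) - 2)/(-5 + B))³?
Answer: 8/3375 ≈ 0.0023704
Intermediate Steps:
B = -10 (B = 2 - 12 = -10)
z(q) = 0
((z(-5) - 2)/(-5 + B))³ = ((0 - 2)/(-5 - 10))³ = (-2/(-15))³ = (-2*(-1/15))³ = (2/15)³ = 8/3375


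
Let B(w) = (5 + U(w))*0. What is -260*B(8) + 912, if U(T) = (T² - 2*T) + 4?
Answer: 912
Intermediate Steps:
U(T) = 4 + T² - 2*T
B(w) = 0 (B(w) = (5 + (4 + w² - 2*w))*0 = (9 + w² - 2*w)*0 = 0)
-260*B(8) + 912 = -260*0 + 912 = 0 + 912 = 912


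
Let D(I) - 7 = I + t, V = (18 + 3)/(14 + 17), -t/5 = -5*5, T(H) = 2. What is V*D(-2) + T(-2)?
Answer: 2792/31 ≈ 90.064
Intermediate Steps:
t = 125 (t = -(-25)*5 = -5*(-25) = 125)
V = 21/31 ≈ 0.67742
D(I) = 132 + I (D(I) = 7 + (I + 125) = 7 + (125 + I) = 132 + I)
V*D(-2) + T(-2) = 21*(132 - 2)/31 + 2 = (21/31)*130 + 2 = 2730/31 + 2 = 2792/31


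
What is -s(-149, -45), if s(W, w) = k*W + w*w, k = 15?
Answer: 210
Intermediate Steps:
s(W, w) = w² + 15*W (s(W, w) = 15*W + w*w = 15*W + w² = w² + 15*W)
-s(-149, -45) = -((-45)² + 15*(-149)) = -(2025 - 2235) = -1*(-210) = 210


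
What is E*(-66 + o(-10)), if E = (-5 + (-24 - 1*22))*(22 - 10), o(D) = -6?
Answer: 44064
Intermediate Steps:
E = -612 (E = (-5 + (-24 - 22))*12 = (-5 - 46)*12 = -51*12 = -612)
E*(-66 + o(-10)) = -612*(-66 - 6) = -612*(-72) = 44064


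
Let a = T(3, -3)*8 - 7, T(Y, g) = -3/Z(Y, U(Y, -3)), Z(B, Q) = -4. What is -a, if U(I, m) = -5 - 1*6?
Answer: 1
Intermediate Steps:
U(I, m) = -11 (U(I, m) = -5 - 6 = -11)
T(Y, g) = 3/4 (T(Y, g) = -3/(-4) = -3*(-1/4) = 3/4)
a = -1 (a = (3/4)*8 - 7 = 6 - 7 = -1)
-a = -1*(-1) = 1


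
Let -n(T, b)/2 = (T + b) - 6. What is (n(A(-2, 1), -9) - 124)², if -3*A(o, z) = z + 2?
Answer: 8464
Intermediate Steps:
A(o, z) = -⅔ - z/3 (A(o, z) = -(z + 2)/3 = -(2 + z)/3 = -⅔ - z/3)
n(T, b) = 12 - 2*T - 2*b (n(T, b) = -2*((T + b) - 6) = -2*(-6 + T + b) = 12 - 2*T - 2*b)
(n(A(-2, 1), -9) - 124)² = ((12 - 2*(-⅔ - ⅓*1) - 2*(-9)) - 124)² = ((12 - 2*(-⅔ - ⅓) + 18) - 124)² = ((12 - 2*(-1) + 18) - 124)² = ((12 + 2 + 18) - 124)² = (32 - 124)² = (-92)² = 8464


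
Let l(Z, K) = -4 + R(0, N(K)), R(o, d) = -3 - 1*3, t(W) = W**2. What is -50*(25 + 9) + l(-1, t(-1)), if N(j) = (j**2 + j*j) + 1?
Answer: -1710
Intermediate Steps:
N(j) = 1 + 2*j**2 (N(j) = (j**2 + j**2) + 1 = 2*j**2 + 1 = 1 + 2*j**2)
R(o, d) = -6 (R(o, d) = -3 - 3 = -6)
l(Z, K) = -10 (l(Z, K) = -4 - 6 = -10)
-50*(25 + 9) + l(-1, t(-1)) = -50*(25 + 9) - 10 = -50*34 - 10 = -1700 - 10 = -1710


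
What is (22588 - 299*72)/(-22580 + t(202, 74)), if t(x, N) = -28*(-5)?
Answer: -53/1122 ≈ -0.047237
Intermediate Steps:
t(x, N) = 140
(22588 - 299*72)/(-22580 + t(202, 74)) = (22588 - 299*72)/(-22580 + 140) = (22588 - 21528)/(-22440) = 1060*(-1/22440) = -53/1122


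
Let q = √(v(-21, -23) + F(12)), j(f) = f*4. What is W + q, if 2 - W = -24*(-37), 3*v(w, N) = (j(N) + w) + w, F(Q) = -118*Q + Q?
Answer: -886 + I*√13038/3 ≈ -886.0 + 38.061*I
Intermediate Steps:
j(f) = 4*f
F(Q) = -117*Q
v(w, N) = 2*w/3 + 4*N/3 (v(w, N) = ((4*N + w) + w)/3 = ((w + 4*N) + w)/3 = (2*w + 4*N)/3 = 2*w/3 + 4*N/3)
q = I*√13038/3 (q = √(((⅔)*(-21) + (4/3)*(-23)) - 117*12) = √((-14 - 92/3) - 1404) = √(-134/3 - 1404) = √(-4346/3) = I*√13038/3 ≈ 38.061*I)
W = -886 (W = 2 - (-24)*(-37) = 2 - 1*888 = 2 - 888 = -886)
W + q = -886 + I*√13038/3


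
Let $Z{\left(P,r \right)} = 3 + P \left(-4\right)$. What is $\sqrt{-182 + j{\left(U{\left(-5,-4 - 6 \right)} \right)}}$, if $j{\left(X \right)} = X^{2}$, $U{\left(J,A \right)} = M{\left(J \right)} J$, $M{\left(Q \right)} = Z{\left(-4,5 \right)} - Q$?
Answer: $\sqrt{14218} \approx 119.24$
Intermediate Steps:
$Z{\left(P,r \right)} = 3 - 4 P$
$M{\left(Q \right)} = 19 - Q$ ($M{\left(Q \right)} = \left(3 - -16\right) - Q = \left(3 + 16\right) - Q = 19 - Q$)
$U{\left(J,A \right)} = J \left(19 - J\right)$ ($U{\left(J,A \right)} = \left(19 - J\right) J = J \left(19 - J\right)$)
$\sqrt{-182 + j{\left(U{\left(-5,-4 - 6 \right)} \right)}} = \sqrt{-182 + \left(- 5 \left(19 - -5\right)\right)^{2}} = \sqrt{-182 + \left(- 5 \left(19 + 5\right)\right)^{2}} = \sqrt{-182 + \left(\left(-5\right) 24\right)^{2}} = \sqrt{-182 + \left(-120\right)^{2}} = \sqrt{-182 + 14400} = \sqrt{14218}$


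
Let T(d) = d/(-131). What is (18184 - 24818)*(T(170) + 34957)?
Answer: -30378392898/131 ≈ -2.3190e+8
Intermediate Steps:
T(d) = -d/131 (T(d) = d*(-1/131) = -d/131)
(18184 - 24818)*(T(170) + 34957) = (18184 - 24818)*(-1/131*170 + 34957) = -6634*(-170/131 + 34957) = -6634*4579197/131 = -30378392898/131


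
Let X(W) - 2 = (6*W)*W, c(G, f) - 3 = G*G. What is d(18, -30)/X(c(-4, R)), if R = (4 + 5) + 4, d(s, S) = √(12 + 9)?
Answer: √21/2168 ≈ 0.0021137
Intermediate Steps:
d(s, S) = √21
R = 13 (R = 9 + 4 = 13)
c(G, f) = 3 + G² (c(G, f) = 3 + G*G = 3 + G²)
X(W) = 2 + 6*W² (X(W) = 2 + (6*W)*W = 2 + 6*W²)
d(18, -30)/X(c(-4, R)) = √21/(2 + 6*(3 + (-4)²)²) = √21/(2 + 6*(3 + 16)²) = √21/(2 + 6*19²) = √21/(2 + 6*361) = √21/(2 + 2166) = √21/2168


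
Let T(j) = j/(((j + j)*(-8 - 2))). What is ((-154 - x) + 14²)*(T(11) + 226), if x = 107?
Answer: -58747/4 ≈ -14687.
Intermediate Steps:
T(j) = -1/20 (T(j) = j/(((2*j)*(-10))) = j/((-20*j)) = j*(-1/(20*j)) = -1/20)
((-154 - x) + 14²)*(T(11) + 226) = ((-154 - 1*107) + 14²)*(-1/20 + 226) = ((-154 - 107) + 196)*(4519/20) = (-261 + 196)*(4519/20) = -65*4519/20 = -58747/4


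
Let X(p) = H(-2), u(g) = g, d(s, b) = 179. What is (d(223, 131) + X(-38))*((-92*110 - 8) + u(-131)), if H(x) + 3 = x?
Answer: -1785066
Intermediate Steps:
H(x) = -3 + x
X(p) = -5 (X(p) = -3 - 2 = -5)
(d(223, 131) + X(-38))*((-92*110 - 8) + u(-131)) = (179 - 5)*((-92*110 - 8) - 131) = 174*((-10120 - 8) - 131) = 174*(-10128 - 131) = 174*(-10259) = -1785066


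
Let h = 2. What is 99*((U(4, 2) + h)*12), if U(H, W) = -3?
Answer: -1188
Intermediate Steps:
99*((U(4, 2) + h)*12) = 99*((-3 + 2)*12) = 99*(-1*12) = 99*(-12) = -1188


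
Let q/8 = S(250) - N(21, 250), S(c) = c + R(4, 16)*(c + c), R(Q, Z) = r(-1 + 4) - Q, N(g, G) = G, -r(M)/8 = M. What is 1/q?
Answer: -1/112000 ≈ -8.9286e-6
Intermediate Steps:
r(M) = -8*M
R(Q, Z) = -24 - Q (R(Q, Z) = -8*(-1 + 4) - Q = -8*3 - Q = -24 - Q)
S(c) = -55*c (S(c) = c + (-24 - 1*4)*(c + c) = c + (-24 - 4)*(2*c) = c - 56*c = -55*c)
q = -112000 (q = 8*(-55*250 - 1*250) = 8*(-13750 - 250) = 8*(-14000) = -112000)
1/q = 1/(-112000) = -1/112000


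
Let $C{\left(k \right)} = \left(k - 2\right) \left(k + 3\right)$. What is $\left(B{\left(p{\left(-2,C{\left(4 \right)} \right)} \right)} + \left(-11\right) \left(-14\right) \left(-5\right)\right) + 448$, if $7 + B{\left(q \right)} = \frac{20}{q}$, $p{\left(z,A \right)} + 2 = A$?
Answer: $- \frac{982}{3} \approx -327.33$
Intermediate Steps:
$C{\left(k \right)} = \left(-2 + k\right) \left(3 + k\right)$
$p{\left(z,A \right)} = -2 + A$
$B{\left(q \right)} = -7 + \frac{20}{q}$
$\left(B{\left(p{\left(-2,C{\left(4 \right)} \right)} \right)} + \left(-11\right) \left(-14\right) \left(-5\right)\right) + 448 = \left(\left(-7 + \frac{20}{-2 + \left(-6 + 4 + 4^{2}\right)}\right) + \left(-11\right) \left(-14\right) \left(-5\right)\right) + 448 = \left(\left(-7 + \frac{20}{-2 + \left(-6 + 4 + 16\right)}\right) + 154 \left(-5\right)\right) + 448 = \left(\left(-7 + \frac{20}{-2 + 14}\right) - 770\right) + 448 = \left(\left(-7 + \frac{20}{12}\right) - 770\right) + 448 = \left(\left(-7 + 20 \cdot \frac{1}{12}\right) - 770\right) + 448 = \left(\left(-7 + \frac{5}{3}\right) - 770\right) + 448 = \left(- \frac{16}{3} - 770\right) + 448 = - \frac{2326}{3} + 448 = - \frac{982}{3}$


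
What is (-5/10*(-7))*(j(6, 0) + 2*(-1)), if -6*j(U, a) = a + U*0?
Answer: -7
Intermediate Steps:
j(U, a) = -a/6 (j(U, a) = -(a + U*0)/6 = -(a + 0)/6 = -a/6)
(-5/10*(-7))*(j(6, 0) + 2*(-1)) = (-5/10*(-7))*(-1/6*0 + 2*(-1)) = (-5*1/10*(-7))*(0 - 2) = -1/2*(-7)*(-2) = (7/2)*(-2) = -7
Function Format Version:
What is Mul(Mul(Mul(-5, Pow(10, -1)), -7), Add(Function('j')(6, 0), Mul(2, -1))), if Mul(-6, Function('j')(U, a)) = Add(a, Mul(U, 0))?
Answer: -7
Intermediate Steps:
Function('j')(U, a) = Mul(Rational(-1, 6), a) (Function('j')(U, a) = Mul(Rational(-1, 6), Add(a, Mul(U, 0))) = Mul(Rational(-1, 6), Add(a, 0)) = Mul(Rational(-1, 6), a))
Mul(Mul(Mul(-5, Pow(10, -1)), -7), Add(Function('j')(6, 0), Mul(2, -1))) = Mul(Mul(Mul(-5, Pow(10, -1)), -7), Add(Mul(Rational(-1, 6), 0), Mul(2, -1))) = Mul(Mul(Mul(-5, Rational(1, 10)), -7), Add(0, -2)) = Mul(Mul(Rational(-1, 2), -7), -2) = Mul(Rational(7, 2), -2) = -7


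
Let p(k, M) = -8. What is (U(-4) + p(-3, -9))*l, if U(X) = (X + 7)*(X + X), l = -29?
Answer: 928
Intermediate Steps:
U(X) = 2*X*(7 + X) (U(X) = (7 + X)*(2*X) = 2*X*(7 + X))
(U(-4) + p(-3, -9))*l = (2*(-4)*(7 - 4) - 8)*(-29) = (2*(-4)*3 - 8)*(-29) = (-24 - 8)*(-29) = -32*(-29) = 928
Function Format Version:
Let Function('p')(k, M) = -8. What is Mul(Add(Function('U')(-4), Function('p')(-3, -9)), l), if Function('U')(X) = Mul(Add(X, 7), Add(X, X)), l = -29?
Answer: 928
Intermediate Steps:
Function('U')(X) = Mul(2, X, Add(7, X)) (Function('U')(X) = Mul(Add(7, X), Mul(2, X)) = Mul(2, X, Add(7, X)))
Mul(Add(Function('U')(-4), Function('p')(-3, -9)), l) = Mul(Add(Mul(2, -4, Add(7, -4)), -8), -29) = Mul(Add(Mul(2, -4, 3), -8), -29) = Mul(Add(-24, -8), -29) = Mul(-32, -29) = 928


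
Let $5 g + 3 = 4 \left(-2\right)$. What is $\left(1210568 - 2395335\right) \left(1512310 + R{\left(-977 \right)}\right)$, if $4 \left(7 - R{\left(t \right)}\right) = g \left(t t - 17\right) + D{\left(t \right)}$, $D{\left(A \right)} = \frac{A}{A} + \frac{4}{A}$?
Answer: $- \frac{47164164135436493}{19540} \approx -2.4137 \cdot 10^{12}$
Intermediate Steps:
$g = - \frac{11}{5}$ ($g = - \frac{3}{5} + \frac{4 \left(-2\right)}{5} = - \frac{3}{5} + \frac{1}{5} \left(-8\right) = - \frac{3}{5} - \frac{8}{5} = - \frac{11}{5} \approx -2.2$)
$D{\left(A \right)} = 1 + \frac{4}{A}$
$R{\left(t \right)} = - \frac{47}{20} + \frac{11 t^{2}}{20} - \frac{4 + t}{4 t}$ ($R{\left(t \right)} = 7 - \frac{- \frac{11 \left(t t - 17\right)}{5} + \frac{4 + t}{t}}{4} = 7 - \frac{- \frac{11 \left(t^{2} - 17\right)}{5} + \frac{4 + t}{t}}{4} = 7 - \frac{- \frac{11 \left(-17 + t^{2}\right)}{5} + \frac{4 + t}{t}}{4} = 7 - \frac{\left(\frac{187}{5} - \frac{11 t^{2}}{5}\right) + \frac{4 + t}{t}}{4} = 7 - \frac{\frac{187}{5} - \frac{11 t^{2}}{5} + \frac{4 + t}{t}}{4} = 7 - \left(\frac{187}{20} - \frac{11 t^{2}}{20} + \frac{4 + t}{4 t}\right) = - \frac{47}{20} + \frac{11 t^{2}}{20} - \frac{4 + t}{4 t}$)
$\left(1210568 - 2395335\right) \left(1512310 + R{\left(-977 \right)}\right) = \left(1210568 - 2395335\right) \left(1512310 + \frac{-20 - -50804 + 11 \left(-977\right)^{3}}{20 \left(-977\right)}\right) = - 1184767 \left(1512310 + \frac{1}{20} \left(- \frac{1}{977}\right) \left(-20 + 50804 + 11 \left(-932574833\right)\right)\right) = - 1184767 \left(1512310 + \frac{1}{20} \left(- \frac{1}{977}\right) \left(-20 + 50804 - 10258323163\right)\right) = - 1184767 \left(1512310 + \frac{1}{20} \left(- \frac{1}{977}\right) \left(-10258272379\right)\right) = - 1184767 \left(1512310 + \frac{10258272379}{19540}\right) = \left(-1184767\right) \frac{39808809779}{19540} = - \frac{47164164135436493}{19540}$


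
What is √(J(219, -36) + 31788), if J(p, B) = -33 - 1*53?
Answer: 11*√262 ≈ 178.05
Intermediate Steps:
J(p, B) = -86 (J(p, B) = -33 - 53 = -86)
√(J(219, -36) + 31788) = √(-86 + 31788) = √31702 = 11*√262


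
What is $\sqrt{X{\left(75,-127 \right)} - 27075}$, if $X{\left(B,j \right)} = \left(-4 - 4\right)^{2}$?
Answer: $i \sqrt{27011} \approx 164.35 i$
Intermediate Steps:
$X{\left(B,j \right)} = 64$ ($X{\left(B,j \right)} = \left(-8\right)^{2} = 64$)
$\sqrt{X{\left(75,-127 \right)} - 27075} = \sqrt{64 - 27075} = \sqrt{-27011} = i \sqrt{27011}$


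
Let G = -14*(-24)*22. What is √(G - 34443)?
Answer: I*√27051 ≈ 164.47*I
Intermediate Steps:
G = 7392 (G = 336*22 = 7392)
√(G - 34443) = √(7392 - 34443) = √(-27051) = I*√27051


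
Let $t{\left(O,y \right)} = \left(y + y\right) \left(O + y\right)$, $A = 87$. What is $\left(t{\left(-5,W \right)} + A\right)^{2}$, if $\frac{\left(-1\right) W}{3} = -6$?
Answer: $308025$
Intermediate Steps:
$W = 18$ ($W = \left(-3\right) \left(-6\right) = 18$)
$t{\left(O,y \right)} = 2 y \left(O + y\right)$
$\left(t{\left(-5,W \right)} + A\right)^{2} = \left(2 \cdot 18 \left(-5 + 18\right) + 87\right)^{2} = \left(2 \cdot 18 \cdot 13 + 87\right)^{2} = \left(468 + 87\right)^{2} = 555^{2} = 308025$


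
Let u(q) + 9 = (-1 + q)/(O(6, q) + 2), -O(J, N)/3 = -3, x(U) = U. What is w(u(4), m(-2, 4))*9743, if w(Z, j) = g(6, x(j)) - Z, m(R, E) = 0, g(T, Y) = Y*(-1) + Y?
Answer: 935328/11 ≈ 85030.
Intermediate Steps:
O(J, N) = 9 (O(J, N) = -3*(-3) = 9)
g(T, Y) = 0 (g(T, Y) = -Y + Y = 0)
u(q) = -100/11 + q/11 (u(q) = -9 + (-1 + q)/(9 + 2) = -9 + (-1 + q)/11 = -9 + (-1 + q)*(1/11) = -9 + (-1/11 + q/11) = -100/11 + q/11)
w(Z, j) = -Z (w(Z, j) = 0 - Z = -Z)
w(u(4), m(-2, 4))*9743 = -(-100/11 + (1/11)*4)*9743 = -(-100/11 + 4/11)*9743 = -1*(-96/11)*9743 = (96/11)*9743 = 935328/11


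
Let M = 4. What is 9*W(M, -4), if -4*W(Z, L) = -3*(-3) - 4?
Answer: -45/4 ≈ -11.250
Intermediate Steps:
W(Z, L) = -5/4 (W(Z, L) = -(-3*(-3) - 4)/4 = -(9 - 4)/4 = -¼*5 = -5/4)
9*W(M, -4) = 9*(-5/4) = -45/4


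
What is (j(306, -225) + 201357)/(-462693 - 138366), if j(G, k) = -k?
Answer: -67194/200353 ≈ -0.33538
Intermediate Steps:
(j(306, -225) + 201357)/(-462693 - 138366) = (-1*(-225) + 201357)/(-462693 - 138366) = (225 + 201357)/(-601059) = 201582*(-1/601059) = -67194/200353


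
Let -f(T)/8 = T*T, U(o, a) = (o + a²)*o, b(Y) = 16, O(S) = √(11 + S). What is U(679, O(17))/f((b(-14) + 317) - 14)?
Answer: -480053/814088 ≈ -0.58968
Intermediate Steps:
U(o, a) = o*(o + a²)
f(T) = -8*T² (f(T) = -8*T*T = -8*T²)
U(679, O(17))/f((b(-14) + 317) - 14) = (679*(679 + (√(11 + 17))²))/((-8*((16 + 317) - 14)²)) = (679*(679 + (√28)²))/((-8*(333 - 14)²)) = (679*(679 + (2*√7)²))/((-8*319²)) = (679*(679 + 28))/((-8*101761)) = (679*707)/(-814088) = 480053*(-1/814088) = -480053/814088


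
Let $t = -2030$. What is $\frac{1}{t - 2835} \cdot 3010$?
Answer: $- \frac{86}{139} \approx -0.6187$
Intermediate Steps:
$\frac{1}{t - 2835} \cdot 3010 = \frac{1}{-2030 - 2835} \cdot 3010 = \frac{1}{-4865} \cdot 3010 = \left(- \frac{1}{4865}\right) 3010 = - \frac{86}{139}$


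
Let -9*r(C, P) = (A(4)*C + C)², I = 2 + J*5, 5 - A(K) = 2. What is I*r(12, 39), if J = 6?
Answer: -8192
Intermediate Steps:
A(K) = 3 (A(K) = 5 - 1*2 = 5 - 2 = 3)
I = 32 (I = 2 + 6*5 = 2 + 30 = 32)
r(C, P) = -16*C²/9 (r(C, P) = -(3*C + C)²/9 = -16*C²/9)
I*r(12, 39) = 32*(-16/9*12²) = 32*(-16/9*144) = 32*(-256) = -8192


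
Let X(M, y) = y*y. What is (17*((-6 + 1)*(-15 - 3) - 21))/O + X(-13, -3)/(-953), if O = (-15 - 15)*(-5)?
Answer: 372173/47650 ≈ 7.8106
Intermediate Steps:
X(M, y) = y**2
O = 150 (O = -30*(-5) = 150)
(17*((-6 + 1)*(-15 - 3) - 21))/O + X(-13, -3)/(-953) = (17*((-6 + 1)*(-15 - 3) - 21))/150 + (-3)**2/(-953) = (17*(-5*(-18) - 21))*(1/150) + 9*(-1/953) = (17*(90 - 21))*(1/150) - 9/953 = (17*69)*(1/150) - 9/953 = 1173*(1/150) - 9/953 = 391/50 - 9/953 = 372173/47650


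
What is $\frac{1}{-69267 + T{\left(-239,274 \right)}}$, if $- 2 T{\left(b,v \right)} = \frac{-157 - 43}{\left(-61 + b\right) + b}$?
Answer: $- \frac{539}{37335013} \approx -1.4437 \cdot 10^{-5}$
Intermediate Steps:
$T{\left(b,v \right)} = \frac{100}{-61 + 2 b}$ ($T{\left(b,v \right)} = - \frac{\left(-157 - 43\right) \frac{1}{\left(-61 + b\right) + b}}{2} = - \frac{\left(-200\right) \frac{1}{-61 + 2 b}}{2} = \frac{100}{-61 + 2 b}$)
$\frac{1}{-69267 + T{\left(-239,274 \right)}} = \frac{1}{-69267 + \frac{100}{-61 + 2 \left(-239\right)}} = \frac{1}{-69267 + \frac{100}{-61 - 478}} = \frac{1}{-69267 + \frac{100}{-539}} = \frac{1}{-69267 + 100 \left(- \frac{1}{539}\right)} = \frac{1}{-69267 - \frac{100}{539}} = \frac{1}{- \frac{37335013}{539}} = - \frac{539}{37335013}$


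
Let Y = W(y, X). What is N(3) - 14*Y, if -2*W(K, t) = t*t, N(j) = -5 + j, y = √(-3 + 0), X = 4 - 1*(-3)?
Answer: 341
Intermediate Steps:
X = 7 (X = 4 + 3 = 7)
y = I*√3 (y = √(-3) = I*√3 ≈ 1.732*I)
W(K, t) = -t²/2 (W(K, t) = -t*t/2 = -t²/2)
Y = -49/2 (Y = -½*7² = -½*49 = -49/2 ≈ -24.500)
N(3) - 14*Y = (-5 + 3) - 14*(-49/2) = -2 + 343 = 341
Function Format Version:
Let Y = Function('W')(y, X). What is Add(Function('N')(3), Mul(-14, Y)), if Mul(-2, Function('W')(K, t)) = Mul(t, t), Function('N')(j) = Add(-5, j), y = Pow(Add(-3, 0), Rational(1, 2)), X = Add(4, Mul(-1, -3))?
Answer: 341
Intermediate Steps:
X = 7 (X = Add(4, 3) = 7)
y = Mul(I, Pow(3, Rational(1, 2))) (y = Pow(-3, Rational(1, 2)) = Mul(I, Pow(3, Rational(1, 2))) ≈ Mul(1.7320, I))
Function('W')(K, t) = Mul(Rational(-1, 2), Pow(t, 2)) (Function('W')(K, t) = Mul(Rational(-1, 2), Mul(t, t)) = Mul(Rational(-1, 2), Pow(t, 2)))
Y = Rational(-49, 2) (Y = Mul(Rational(-1, 2), Pow(7, 2)) = Mul(Rational(-1, 2), 49) = Rational(-49, 2) ≈ -24.500)
Add(Function('N')(3), Mul(-14, Y)) = Add(Add(-5, 3), Mul(-14, Rational(-49, 2))) = Add(-2, 343) = 341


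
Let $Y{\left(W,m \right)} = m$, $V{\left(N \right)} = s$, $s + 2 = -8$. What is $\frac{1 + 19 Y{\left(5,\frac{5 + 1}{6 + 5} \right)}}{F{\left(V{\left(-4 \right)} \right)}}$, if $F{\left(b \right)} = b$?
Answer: $- \frac{25}{22} \approx -1.1364$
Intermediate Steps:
$s = -10$ ($s = -2 - 8 = -10$)
$V{\left(N \right)} = -10$
$\frac{1 + 19 Y{\left(5,\frac{5 + 1}{6 + 5} \right)}}{F{\left(V{\left(-4 \right)} \right)}} = \frac{1 + 19 \frac{5 + 1}{6 + 5}}{-10} = \left(1 + 19 \cdot \frac{6}{11}\right) \left(- \frac{1}{10}\right) = \left(1 + \frac{114}{11}\right) \left(- \frac{1}{10}\right) = \frac{125}{11} \left(- \frac{1}{10}\right) = - \frac{25}{22}$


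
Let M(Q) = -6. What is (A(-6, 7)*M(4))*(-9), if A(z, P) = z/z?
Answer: 54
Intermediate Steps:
A(z, P) = 1
(A(-6, 7)*M(4))*(-9) = (1*(-6))*(-9) = -6*(-9) = 54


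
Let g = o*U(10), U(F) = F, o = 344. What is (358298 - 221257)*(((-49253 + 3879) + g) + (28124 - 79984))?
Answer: -12853623554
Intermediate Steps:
g = 3440 (g = 344*10 = 3440)
(358298 - 221257)*(((-49253 + 3879) + g) + (28124 - 79984)) = (358298 - 221257)*(((-49253 + 3879) + 3440) + (28124 - 79984)) = 137041*((-45374 + 3440) - 51860) = 137041*(-41934 - 51860) = 137041*(-93794) = -12853623554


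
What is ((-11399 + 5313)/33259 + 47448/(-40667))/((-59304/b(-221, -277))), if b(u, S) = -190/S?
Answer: 86714688715/5554629389907906 ≈ 1.5611e-5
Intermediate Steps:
((-11399 + 5313)/33259 + 47448/(-40667))/((-59304/b(-221, -277))) = ((-11399 + 5313)/33259 + 47448/(-40667))/((-59304/((-190/(-277))))) = (-6086*1/33259 + 47448*(-1/40667))/((-59304/((-190*(-1/277))))) = (-6086/33259 - 47448/40667)/((-59304/190/277)) = -1825572394/(1352543753*((-59304*277/190))) = -1825572394/(1352543753*(-8213604/95)) = -1825572394/1352543753*(-95/8213604) = 86714688715/5554629389907906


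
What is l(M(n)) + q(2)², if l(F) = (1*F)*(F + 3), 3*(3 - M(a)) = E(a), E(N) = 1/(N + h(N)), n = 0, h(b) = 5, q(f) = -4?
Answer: 7516/225 ≈ 33.404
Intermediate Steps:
E(N) = 1/(5 + N) (E(N) = 1/(N + 5) = 1/(5 + N))
M(a) = 3 - 1/(3*(5 + a))
l(F) = F*(3 + F)
l(M(n)) + q(2)² = ((44 + 9*0)/(3*(5 + 0)))*(3 + (44 + 9*0)/(3*(5 + 0))) + (-4)² = ((⅓)*(44 + 0)/5)*(3 + (⅓)*(44 + 0)/5) + 16 = ((⅓)*(⅕)*44)*(3 + (⅓)*(⅕)*44) + 16 = 44*(3 + 44/15)/15 + 16 = (44/15)*(89/15) + 16 = 3916/225 + 16 = 7516/225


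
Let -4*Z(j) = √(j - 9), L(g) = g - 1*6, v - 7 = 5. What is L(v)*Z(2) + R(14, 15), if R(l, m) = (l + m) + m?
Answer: 44 - 3*I*√7/2 ≈ 44.0 - 3.9686*I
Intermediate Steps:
v = 12 (v = 7 + 5 = 12)
R(l, m) = l + 2*m
L(g) = -6 + g (L(g) = g - 6 = -6 + g)
Z(j) = -√(-9 + j)/4 (Z(j) = -√(j - 9)/4 = -√(-9 + j)/4)
L(v)*Z(2) + R(14, 15) = (-6 + 12)*(-√(-9 + 2)/4) + (14 + 2*15) = 6*(-I*√7/4) + (14 + 30) = 6*(-I*√7/4) + 44 = -3*I*√7/2 + 44 = 44 - 3*I*√7/2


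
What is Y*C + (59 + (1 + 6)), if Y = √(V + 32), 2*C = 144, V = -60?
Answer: 66 + 144*I*√7 ≈ 66.0 + 380.99*I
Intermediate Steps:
C = 72 (C = (½)*144 = 72)
Y = 2*I*√7 (Y = √(-60 + 32) = √(-28) = 2*I*√7 ≈ 5.2915*I)
Y*C + (59 + (1 + 6)) = (2*I*√7)*72 + (59 + (1 + 6)) = 144*I*√7 + (59 + 7) = 144*I*√7 + 66 = 66 + 144*I*√7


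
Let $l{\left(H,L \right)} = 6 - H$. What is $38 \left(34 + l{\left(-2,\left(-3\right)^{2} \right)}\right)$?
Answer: $1596$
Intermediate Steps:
$38 \left(34 + l{\left(-2,\left(-3\right)^{2} \right)}\right) = 38 \left(34 + \left(6 - -2\right)\right) = 38 \left(34 + \left(6 + 2\right)\right) = 38 \left(34 + 8\right) = 38 \cdot 42 = 1596$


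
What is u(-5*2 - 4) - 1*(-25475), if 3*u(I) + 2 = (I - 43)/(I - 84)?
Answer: 7489511/294 ≈ 25475.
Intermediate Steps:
u(I) = -2/3 + (-43 + I)/(3*(-84 + I)) (u(I) = -2/3 + ((I - 43)/(I - 84))/3 = -2/3 + ((-43 + I)/(-84 + I))/3 = -2/3 + (-43 + I)/(3*(-84 + I)))
u(-5*2 - 4) - 1*(-25475) = (125 - (-5*2 - 4))/(3*(-84 + (-5*2 - 4))) - 1*(-25475) = (125 - (-10 - 4))/(3*(-84 + (-10 - 4))) + 25475 = (125 - 1*(-14))/(3*(-84 - 14)) + 25475 = (1/3)*(125 + 14)/(-98) + 25475 = (1/3)*(-1/98)*139 + 25475 = -139/294 + 25475 = 7489511/294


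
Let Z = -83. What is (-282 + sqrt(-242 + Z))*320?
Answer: -90240 + 1600*I*sqrt(13) ≈ -90240.0 + 5768.9*I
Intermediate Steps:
(-282 + sqrt(-242 + Z))*320 = (-282 + sqrt(-242 - 83))*320 = (-282 + sqrt(-325))*320 = (-282 + 5*I*sqrt(13))*320 = -90240 + 1600*I*sqrt(13)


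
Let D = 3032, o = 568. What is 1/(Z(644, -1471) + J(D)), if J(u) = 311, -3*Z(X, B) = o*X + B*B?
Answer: -1/842900 ≈ -1.1864e-6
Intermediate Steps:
Z(X, B) = -568*X/3 - B²/3 (Z(X, B) = -(568*X + B*B)/3 = -(568*X + B²)/3 = -(B² + 568*X)/3 = -568*X/3 - B²/3)
1/(Z(644, -1471) + J(D)) = 1/((-568/3*644 - ⅓*(-1471)²) + 311) = 1/((-365792/3 - ⅓*2163841) + 311) = 1/((-365792/3 - 2163841/3) + 311) = 1/(-843211 + 311) = 1/(-842900) = -1/842900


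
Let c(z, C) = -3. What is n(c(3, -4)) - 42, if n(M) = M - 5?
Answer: -50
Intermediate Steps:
n(M) = -5 + M
n(c(3, -4)) - 42 = (-5 - 3) - 42 = -8 - 42 = -50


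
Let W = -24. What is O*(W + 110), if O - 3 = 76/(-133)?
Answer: 1462/7 ≈ 208.86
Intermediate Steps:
O = 17/7 (O = 3 + 76/(-133) = 3 + 76*(-1/133) = 3 - 4/7 = 17/7 ≈ 2.4286)
O*(W + 110) = 17*(-24 + 110)/7 = (17/7)*86 = 1462/7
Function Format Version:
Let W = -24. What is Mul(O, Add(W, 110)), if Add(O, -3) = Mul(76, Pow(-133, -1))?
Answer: Rational(1462, 7) ≈ 208.86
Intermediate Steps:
O = Rational(17, 7) (O = Add(3, Mul(76, Pow(-133, -1))) = Add(3, Mul(76, Rational(-1, 133))) = Add(3, Rational(-4, 7)) = Rational(17, 7) ≈ 2.4286)
Mul(O, Add(W, 110)) = Mul(Rational(17, 7), Add(-24, 110)) = Mul(Rational(17, 7), 86) = Rational(1462, 7)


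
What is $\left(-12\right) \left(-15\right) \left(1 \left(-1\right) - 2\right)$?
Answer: $-540$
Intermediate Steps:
$\left(-12\right) \left(-15\right) \left(1 \left(-1\right) - 2\right) = 180 \left(-1 - 2\right) = 180 \left(-3\right) = -540$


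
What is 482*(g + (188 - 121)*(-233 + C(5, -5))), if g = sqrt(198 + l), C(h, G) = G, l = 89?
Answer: -7685972 + 482*sqrt(287) ≈ -7.6778e+6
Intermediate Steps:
g = sqrt(287) (g = sqrt(198 + 89) = sqrt(287) ≈ 16.941)
482*(g + (188 - 121)*(-233 + C(5, -5))) = 482*(sqrt(287) + (188 - 121)*(-233 - 5)) = 482*(sqrt(287) + 67*(-238)) = 482*(sqrt(287) - 15946) = 482*(-15946 + sqrt(287)) = -7685972 + 482*sqrt(287)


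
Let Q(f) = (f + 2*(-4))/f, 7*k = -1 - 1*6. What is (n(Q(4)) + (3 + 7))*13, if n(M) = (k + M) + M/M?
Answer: 117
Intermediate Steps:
k = -1 (k = (-1 - 1*6)/7 = (-1 - 6)/7 = (1/7)*(-7) = -1)
Q(f) = (-8 + f)/f (Q(f) = (f - 8)/f = (-8 + f)/f)
n(M) = M (n(M) = (-1 + M) + M/M = (-1 + M) + 1 = M)
(n(Q(4)) + (3 + 7))*13 = ((-8 + 4)/4 + (3 + 7))*13 = ((1/4)*(-4) + 10)*13 = (-1 + 10)*13 = 9*13 = 117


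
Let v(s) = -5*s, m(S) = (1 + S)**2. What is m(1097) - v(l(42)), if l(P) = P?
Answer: 1205814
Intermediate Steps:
m(1097) - v(l(42)) = (1 + 1097)**2 - (-5)*42 = 1098**2 - 1*(-210) = 1205604 + 210 = 1205814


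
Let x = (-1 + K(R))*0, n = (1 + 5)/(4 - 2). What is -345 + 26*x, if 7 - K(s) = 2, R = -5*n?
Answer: -345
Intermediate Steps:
n = 3 (n = 6/2 = 6*(1/2) = 3)
R = -15 (R = -5*3 = -15)
K(s) = 5 (K(s) = 7 - 1*2 = 7 - 2 = 5)
x = 0 (x = (-1 + 5)*0 = 4*0 = 0)
-345 + 26*x = -345 + 26*0 = -345 + 0 = -345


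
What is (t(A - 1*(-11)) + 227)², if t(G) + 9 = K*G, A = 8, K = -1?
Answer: 39601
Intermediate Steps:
t(G) = -9 - G
(t(A - 1*(-11)) + 227)² = ((-9 - (8 - 1*(-11))) + 227)² = ((-9 - (8 + 11)) + 227)² = ((-9 - 1*19) + 227)² = ((-9 - 19) + 227)² = (-28 + 227)² = 199² = 39601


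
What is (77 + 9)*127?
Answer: 10922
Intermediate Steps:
(77 + 9)*127 = 86*127 = 10922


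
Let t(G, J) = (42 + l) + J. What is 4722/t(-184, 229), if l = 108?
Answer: 4722/379 ≈ 12.459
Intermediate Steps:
t(G, J) = 150 + J (t(G, J) = (42 + 108) + J = 150 + J)
4722/t(-184, 229) = 4722/(150 + 229) = 4722/379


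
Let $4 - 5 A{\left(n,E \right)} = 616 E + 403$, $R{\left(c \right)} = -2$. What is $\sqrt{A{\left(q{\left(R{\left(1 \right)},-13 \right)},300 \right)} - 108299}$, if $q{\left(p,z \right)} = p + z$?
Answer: $\frac{i \sqrt{3633470}}{5} \approx 381.23 i$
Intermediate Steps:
$A{\left(n,E \right)} = - \frac{399}{5} - \frac{616 E}{5}$ ($A{\left(n,E \right)} = \frac{4}{5} - \frac{616 E + 403}{5} = \frac{4}{5} - \frac{403 + 616 E}{5} = \frac{4}{5} - \left(\frac{403}{5} + \frac{616 E}{5}\right) = - \frac{399}{5} - \frac{616 E}{5}$)
$\sqrt{A{\left(q{\left(R{\left(1 \right)},-13 \right)},300 \right)} - 108299} = \sqrt{\left(- \frac{399}{5} - 36960\right) - 108299} = \sqrt{- \frac{185199}{5} - 108299} = \sqrt{- \frac{726694}{5}} = \frac{i \sqrt{3633470}}{5}$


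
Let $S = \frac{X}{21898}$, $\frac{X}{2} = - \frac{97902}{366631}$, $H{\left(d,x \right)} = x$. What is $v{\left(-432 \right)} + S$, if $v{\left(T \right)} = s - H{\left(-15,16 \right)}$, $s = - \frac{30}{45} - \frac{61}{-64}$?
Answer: $- \frac{12110989382107}{770734621248} \approx -15.714$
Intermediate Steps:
$s = \frac{55}{192}$ ($s = \left(-30\right) \frac{1}{45} - - \frac{61}{64} = - \frac{2}{3} + \frac{61}{64} = \frac{55}{192} \approx 0.28646$)
$X = - \frac{195804}{366631}$ ($X = 2 \left(- \frac{97902}{366631}\right) = - \frac{195804}{366631} \approx -0.53406$)
$S = - \frac{97902}{4014242819}$ ($S = - \frac{195804}{366631 \cdot 21898} = \left(- \frac{195804}{366631}\right) \frac{1}{21898} = - \frac{97902}{4014242819} \approx -2.4389 \cdot 10^{-5}$)
$v{\left(T \right)} = - \frac{3017}{192}$ ($v{\left(T \right)} = \frac{55}{192} - 16 = - \frac{3017}{192}$)
$v{\left(-432 \right)} + S = - \frac{3017}{192} - \frac{97902}{4014242819} = - \frac{12110989382107}{770734621248}$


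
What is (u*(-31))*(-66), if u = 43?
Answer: 87978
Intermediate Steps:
(u*(-31))*(-66) = (43*(-31))*(-66) = -1333*(-66) = 87978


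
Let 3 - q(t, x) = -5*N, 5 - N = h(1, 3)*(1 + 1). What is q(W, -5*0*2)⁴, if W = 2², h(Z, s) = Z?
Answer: 104976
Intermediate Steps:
N = 3 (N = 5 - (1 + 1) = 5 - 2 = 3)
W = 4
q(t, x) = 18 (q(t, x) = 3 - (-5)*3 = 3 - 1*(-15) = 3 + 15 = 18)
q(W, -5*0*2)⁴ = 18⁴ = 104976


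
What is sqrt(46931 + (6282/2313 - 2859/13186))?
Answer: 3*sqrt(59887035356481006)/3388802 ≈ 216.64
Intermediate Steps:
sqrt(46931 + (6282/2313 - 2859/13186)) = sqrt(46931 + (6282*(1/2313) - 2859*1/13186)) = sqrt(46931 + (698/257 - 2859/13186)) = sqrt(46931 + 8469065/3388802) = sqrt(159048335727/3388802) = 3*sqrt(59887035356481006)/3388802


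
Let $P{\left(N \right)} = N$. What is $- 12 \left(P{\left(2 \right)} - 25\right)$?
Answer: $276$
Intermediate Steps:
$- 12 \left(P{\left(2 \right)} - 25\right) = - 12 \left(2 - 25\right) = \left(-12\right) \left(-23\right) = 276$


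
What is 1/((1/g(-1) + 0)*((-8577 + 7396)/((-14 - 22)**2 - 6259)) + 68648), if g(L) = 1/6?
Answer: 4963/340707110 ≈ 1.4567e-5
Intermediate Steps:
g(L) = 1/6
1/((1/g(-1) + 0)*((-8577 + 7396)/((-14 - 22)**2 - 6259)) + 68648) = 1/((1/(1/6) + 0)*((-8577 + 7396)/((-14 - 22)**2 - 6259)) + 68648) = 1/((6 + 0)*(-1181/((-36)**2 - 6259)) + 68648) = 1/(6*(-1181/(1296 - 6259)) + 68648) = 1/(6*(-1181/(-4963)) + 68648) = 1/(6*(-1181*(-1/4963)) + 68648) = 1/(6*(1181/4963) + 68648) = 1/(7086/4963 + 68648) = 1/(340707110/4963) = 4963/340707110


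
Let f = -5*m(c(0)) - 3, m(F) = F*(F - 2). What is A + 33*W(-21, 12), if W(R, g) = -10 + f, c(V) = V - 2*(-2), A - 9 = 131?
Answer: -1609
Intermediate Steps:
A = 140 (A = 9 + 131 = 140)
c(V) = 4 + V (c(V) = V + 4 = 4 + V)
m(F) = F*(-2 + F)
f = -43 (f = -5*(4 + 0)*(-2 + (4 + 0)) - 3 = -20*(-2 + 4) - 3 = -20*2 - 3 = -5*8 - 3 = -40 - 3 = -43)
W(R, g) = -53 (W(R, g) = -10 - 43 = -53)
A + 33*W(-21, 12) = 140 + 33*(-53) = 140 - 1749 = -1609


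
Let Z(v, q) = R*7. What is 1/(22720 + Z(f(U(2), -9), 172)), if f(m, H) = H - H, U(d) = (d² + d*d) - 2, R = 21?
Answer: 1/22867 ≈ 4.3731e-5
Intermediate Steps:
U(d) = -2 + 2*d² (U(d) = (d² + d²) - 2 = 2*d² - 2 = -2 + 2*d²)
f(m, H) = 0
Z(v, q) = 147 (Z(v, q) = 21*7 = 147)
1/(22720 + Z(f(U(2), -9), 172)) = 1/(22720 + 147) = 1/22867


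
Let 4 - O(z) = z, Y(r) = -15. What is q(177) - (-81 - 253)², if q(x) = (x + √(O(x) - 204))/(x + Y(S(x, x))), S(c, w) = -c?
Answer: -6023965/54 + I*√377/162 ≈ -1.1155e+5 + 0.11985*I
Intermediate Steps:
O(z) = 4 - z
q(x) = (x + √(-200 - x))/(-15 + x) (q(x) = (x + √((4 - x) - 204))/(x - 15) = (x + √(-200 - x))/(-15 + x))
q(177) - (-81 - 253)² = (177 + √(-200 - 1*177))/(-15 + 177) - (-81 - 253)² = (177 + √(-200 - 177))/162 - 1*(-334)² = (177 + √(-377))/162 - 1*111556 = (177 + I*√377)/162 - 111556 = (59/54 + I*√377/162) - 111556 = -6023965/54 + I*√377/162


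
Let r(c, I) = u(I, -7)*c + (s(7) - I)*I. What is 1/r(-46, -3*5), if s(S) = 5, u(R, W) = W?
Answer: 1/22 ≈ 0.045455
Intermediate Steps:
r(c, I) = -7*c + I*(5 - I) (r(c, I) = -7*c + (5 - I)*I = -7*c + I*(5 - I))
1/r(-46, -3*5) = 1/(-(-3*5)² - 7*(-46) + 5*(-3*5)) = 1/(-1*(-15)² + 322 + 5*(-15)) = 1/(-1*225 + 322 - 75) = 1/(-225 + 322 - 75) = 1/22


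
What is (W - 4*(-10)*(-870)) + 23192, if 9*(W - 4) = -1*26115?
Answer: -43517/3 ≈ -14506.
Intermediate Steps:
W = -8693/3 (W = 4 + (-1*26115)/9 = 4 + (⅑)*(-26115) = 4 - 8705/3 = -8693/3 ≈ -2897.7)
(W - 4*(-10)*(-870)) + 23192 = (-8693/3 - 4*(-10)*(-870)) + 23192 = (-8693/3 + 40*(-870)) + 23192 = (-8693/3 - 34800) + 23192 = -113093/3 + 23192 = -43517/3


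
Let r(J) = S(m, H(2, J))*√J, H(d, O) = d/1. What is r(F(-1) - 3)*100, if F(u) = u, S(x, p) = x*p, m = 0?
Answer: 0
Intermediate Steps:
H(d, O) = d (H(d, O) = d*1 = d)
S(x, p) = p*x
r(J) = 0 (r(J) = (2*0)*√J = 0*√J = 0)
r(F(-1) - 3)*100 = 0*100 = 0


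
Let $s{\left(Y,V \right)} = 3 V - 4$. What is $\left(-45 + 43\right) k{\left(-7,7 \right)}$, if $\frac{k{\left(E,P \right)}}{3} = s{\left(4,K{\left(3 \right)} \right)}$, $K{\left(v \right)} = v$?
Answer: $-30$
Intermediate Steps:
$s{\left(Y,V \right)} = -4 + 3 V$
$k{\left(E,P \right)} = 15$ ($k{\left(E,P \right)} = 3 \left(-4 + 3 \cdot 3\right) = 3 \left(-4 + 9\right) = 3 \cdot 5 = 15$)
$\left(-45 + 43\right) k{\left(-7,7 \right)} = \left(-45 + 43\right) 15 = \left(-2\right) 15 = -30$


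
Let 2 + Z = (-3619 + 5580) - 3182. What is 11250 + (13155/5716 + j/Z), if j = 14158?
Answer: 78580176437/6990668 ≈ 11241.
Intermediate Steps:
Z = -1223 (Z = -2 + ((-3619 + 5580) - 3182) = -2 + (1961 - 3182) = -2 - 1221 = -1223)
11250 + (13155/5716 + j/Z) = 11250 + (13155/5716 + 14158/(-1223)) = 11250 + (13155*(1/5716) + 14158*(-1/1223)) = 11250 + (13155/5716 - 14158/1223) = 11250 - 64838563/6990668 = 78580176437/6990668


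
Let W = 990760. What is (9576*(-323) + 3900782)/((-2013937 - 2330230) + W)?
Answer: -807734/3353407 ≈ -0.24087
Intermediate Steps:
(9576*(-323) + 3900782)/((-2013937 - 2330230) + W) = (9576*(-323) + 3900782)/((-2013937 - 2330230) + 990760) = (-3093048 + 3900782)/(-4344167 + 990760) = 807734/(-3353407) = 807734*(-1/3353407) = -807734/3353407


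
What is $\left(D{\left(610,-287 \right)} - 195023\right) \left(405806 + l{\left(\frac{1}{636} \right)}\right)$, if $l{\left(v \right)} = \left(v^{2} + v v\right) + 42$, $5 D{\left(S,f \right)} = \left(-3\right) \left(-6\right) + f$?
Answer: $- \frac{222392825318767}{2809} \approx -7.9172 \cdot 10^{10}$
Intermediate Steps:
$D{\left(S,f \right)} = \frac{18}{5} + \frac{f}{5}$ ($D{\left(S,f \right)} = \frac{\left(-3\right) \left(-6\right) + f}{5} = \frac{18 + f}{5} = \frac{18}{5} + \frac{f}{5}$)
$l{\left(v \right)} = 42 + 2 v^{2}$ ($l{\left(v \right)} = \left(v^{2} + v^{2}\right) + 42 = 2 v^{2} + 42 = 42 + 2 v^{2}$)
$\left(D{\left(610,-287 \right)} - 195023\right) \left(405806 + l{\left(\frac{1}{636} \right)}\right) = \left(\left(\frac{18}{5} + \frac{1}{5} \left(-287\right)\right) - 195023\right) \left(405806 + \left(42 + 2 \left(\frac{1}{636}\right)^{2}\right)\right) = \left(\left(\frac{18}{5} - \frac{287}{5}\right) - 195023\right) \left(405806 + \left(42 + \frac{2}{404496}\right)\right) = \left(- \frac{269}{5} - 195023\right) \left(405806 + \left(42 + 2 \cdot \frac{1}{404496}\right)\right) = - \frac{975384 \left(405806 + \left(42 + \frac{1}{202248}\right)\right)}{5} = - \frac{975384 \left(405806 + \frac{8494417}{202248}\right)}{5} = \left(- \frac{975384}{5}\right) \frac{82081946305}{202248} = - \frac{222392825318767}{2809}$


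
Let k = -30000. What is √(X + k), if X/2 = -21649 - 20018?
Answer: I*√113334 ≈ 336.65*I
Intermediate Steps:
X = -83334 (X = 2*(-21649 - 20018) = 2*(-41667) = -83334)
√(X + k) = √(-83334 - 30000) = √(-113334) = I*√113334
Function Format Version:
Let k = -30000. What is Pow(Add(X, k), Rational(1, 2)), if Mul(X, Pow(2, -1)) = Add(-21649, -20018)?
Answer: Mul(I, Pow(113334, Rational(1, 2))) ≈ Mul(336.65, I)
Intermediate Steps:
X = -83334 (X = Mul(2, Add(-21649, -20018)) = Mul(2, -41667) = -83334)
Pow(Add(X, k), Rational(1, 2)) = Pow(Add(-83334, -30000), Rational(1, 2)) = Pow(-113334, Rational(1, 2)) = Mul(I, Pow(113334, Rational(1, 2)))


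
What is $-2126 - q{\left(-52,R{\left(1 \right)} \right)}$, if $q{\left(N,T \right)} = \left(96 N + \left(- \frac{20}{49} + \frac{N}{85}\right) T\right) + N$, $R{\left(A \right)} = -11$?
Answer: $\frac{12106742}{4165} \approx 2906.8$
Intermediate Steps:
$q{\left(N,T \right)} = 97 N + T \left(- \frac{20}{49} + \frac{N}{85}\right)$ ($q{\left(N,T \right)} = \left(96 N + \left(\left(-20\right) \frac{1}{49} + N \frac{1}{85}\right) T\right) + N = \left(96 N + \left(- \frac{20}{49} + \frac{N}{85}\right) T\right) + N = \left(96 N + T \left(- \frac{20}{49} + \frac{N}{85}\right)\right) + N = 97 N + T \left(- \frac{20}{49} + \frac{N}{85}\right)$)
$-2126 - q{\left(-52,R{\left(1 \right)} \right)} = -2126 - \left(97 \left(-52\right) - - \frac{220}{49} + \frac{1}{85} \left(-52\right) \left(-11\right)\right) = -2126 - \left(-5044 + \frac{220}{49} + \frac{572}{85}\right) = -2126 - - \frac{20961532}{4165} = -2126 + \frac{20961532}{4165} = \frac{12106742}{4165}$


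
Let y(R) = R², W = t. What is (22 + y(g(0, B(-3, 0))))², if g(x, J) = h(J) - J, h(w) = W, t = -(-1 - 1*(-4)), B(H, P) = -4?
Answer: 529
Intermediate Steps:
t = -3 (t = -(-1 + 4) = -1*3 = -3)
W = -3
h(w) = -3
g(x, J) = -3 - J
(22 + y(g(0, B(-3, 0))))² = (22 + (-3 - 1*(-4))²)² = (22 + (-3 + 4)²)² = (22 + 1²)² = (22 + 1)² = 23² = 529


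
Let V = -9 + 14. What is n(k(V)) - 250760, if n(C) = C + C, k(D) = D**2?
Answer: -250710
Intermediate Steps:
V = 5
n(C) = 2*C
n(k(V)) - 250760 = 2*5**2 - 250760 = 2*25 - 250760 = 50 - 250760 = -250710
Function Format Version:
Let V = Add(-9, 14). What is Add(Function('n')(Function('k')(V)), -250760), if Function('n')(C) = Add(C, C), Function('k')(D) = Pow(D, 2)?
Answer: -250710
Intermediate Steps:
V = 5
Function('n')(C) = Mul(2, C)
Add(Function('n')(Function('k')(V)), -250760) = Add(Mul(2, Pow(5, 2)), -250760) = Add(Mul(2, 25), -250760) = Add(50, -250760) = -250710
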